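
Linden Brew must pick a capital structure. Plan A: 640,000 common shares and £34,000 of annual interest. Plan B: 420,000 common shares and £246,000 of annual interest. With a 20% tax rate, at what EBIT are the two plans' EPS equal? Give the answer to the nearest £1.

At indifference, (EBIT − 34,000)(1 − t)/640,000 = (EBIT − 246,000)(1 − t)/420,000.
The (1 − t) factor cancels: (EBIT − 34,000) × 420,000 = (EBIT − 246,000) × 640,000.
Solving, EBIT = (246,000·640,000 − 34,000·420,000) / (640,000 − 420,000) = 143,160,000,000 / 220,000 = 650,727.27.

£650,727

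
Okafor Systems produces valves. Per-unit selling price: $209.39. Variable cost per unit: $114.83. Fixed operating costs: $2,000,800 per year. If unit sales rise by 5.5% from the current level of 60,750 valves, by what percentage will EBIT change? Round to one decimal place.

+8.4%

Total contribution margin = 60,750 × $94.56 = $5,744,520.00.
Subtracting fixed costs: EBIT = $5,744,520.00 − $2,000,800 = $3,743,720.00.
So DOL = total CM / EBIT = $5,744,520.00 / $3,743,720.00 = 1.5344.
Operating income changes by 1.5344 × +5.5% = +8.4%.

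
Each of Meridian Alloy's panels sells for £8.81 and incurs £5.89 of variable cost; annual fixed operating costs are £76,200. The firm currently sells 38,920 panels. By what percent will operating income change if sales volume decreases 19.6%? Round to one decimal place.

At 38,920 units, contribution = 38,920 × £2.92 = £113,646.40.
Subtracting fixed costs: EBIT = £113,646.40 − £76,200 = £37,446.40.
So DOL = total CM / EBIT = £113,646.40 / £37,446.40 = 3.0349.
%ΔEBIT = DOL × %ΔSales = 3.0349 × -19.6% = -59.5%.

-59.5%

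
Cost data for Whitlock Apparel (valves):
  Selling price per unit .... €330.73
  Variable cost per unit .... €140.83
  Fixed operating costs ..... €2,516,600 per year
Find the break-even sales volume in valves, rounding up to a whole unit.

13,253 valves

Unit CM = price − variable cost = €330.73 − €140.83 = €189.90.
Units to break even: €2,516,600 ÷ €189.90 = 13,252.24, rounded up to 13,253.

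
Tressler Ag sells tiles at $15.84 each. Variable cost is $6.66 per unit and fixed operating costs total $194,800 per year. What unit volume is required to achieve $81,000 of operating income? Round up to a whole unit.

30,044 tiles

Each unit contributes $15.84 − $6.66 = $9.18.
Units = (FC + target) / CM = ($194,800 + $81,000) / $9.18 = 30,043.57, so 30,044 tiles.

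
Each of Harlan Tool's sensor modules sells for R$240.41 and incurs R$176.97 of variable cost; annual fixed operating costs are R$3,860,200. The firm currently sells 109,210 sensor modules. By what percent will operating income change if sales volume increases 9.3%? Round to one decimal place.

+21.0%

Total contribution margin = 109,210 × R$63.44 = R$6,928,282.40.
Operating income = contribution − fixed costs = R$6,928,282.40 − R$3,860,200 = R$3,068,082.40.
Degree of operating leverage = R$6,928,282.40 / R$3,068,082.40 = 2.2582.
So EBIT moves 2.2582 × (+9.3%) = +21.0%.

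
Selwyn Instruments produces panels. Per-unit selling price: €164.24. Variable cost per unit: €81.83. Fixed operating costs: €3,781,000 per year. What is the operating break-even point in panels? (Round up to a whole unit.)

45,881 panels

Each unit contributes €164.24 − €81.83 = €82.41.
Units to break even: €3,781,000 ÷ €82.41 = 45,880.35, rounded up to 45,881.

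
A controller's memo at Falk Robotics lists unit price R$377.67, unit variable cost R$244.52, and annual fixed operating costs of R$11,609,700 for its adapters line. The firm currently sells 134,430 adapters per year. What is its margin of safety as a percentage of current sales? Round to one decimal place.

35.1%

Contribution margin per unit = R$377.67 − R$244.52 = R$133.15. Break-even units = R$11,609,700 ÷ R$133.15 = 87,192.64; break-even revenue = 87,192.64 × R$377.67 = R$32,930,044.30.
Current sales = 134,430 × R$377.67 = R$50,770,178.10.
Margin of safety = (R$50,770,178.10 − R$32,930,044.30) ÷ R$50,770,178.10 = 35.1%.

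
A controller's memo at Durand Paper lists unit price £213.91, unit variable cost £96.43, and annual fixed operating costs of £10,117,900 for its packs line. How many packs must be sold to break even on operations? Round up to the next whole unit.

Contribution margin per unit = £213.91 − £96.43 = £117.48.
Break-even volume = fixed costs ÷ CM per unit = £10,117,900 ÷ £117.48 = 86,124.45, so 86,125 packs.

86,125 packs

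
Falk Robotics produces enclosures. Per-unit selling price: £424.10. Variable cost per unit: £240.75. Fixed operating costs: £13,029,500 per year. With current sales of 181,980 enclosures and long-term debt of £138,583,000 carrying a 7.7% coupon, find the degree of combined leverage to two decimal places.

3.45

Contribution at this volume is 181,980 × £183.35 = £33,366,033.00.
EBIT = £33,366,033.00 − £13,029,500 = £20,336,533.00. Interest = £10,670,891.00.
DOL = £33,366,033.00 ÷ £20,336,533.00 = 1.6407; DFL = £20,336,533.00 ÷ £9,665,642.00 = 2.1040.
DCL = DOL × DFL = 1.6407 × 2.1040 = 3.4520.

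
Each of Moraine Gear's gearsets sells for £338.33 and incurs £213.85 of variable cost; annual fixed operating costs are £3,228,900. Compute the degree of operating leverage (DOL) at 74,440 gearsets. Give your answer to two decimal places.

Contribution at this volume is 74,440 × £124.48 = £9,266,291.20.
Subtracting fixed costs: EBIT = £9,266,291.20 − £3,228,900 = £6,037,391.20.
DOL = contribution ÷ EBIT = £9,266,291.20 ÷ £6,037,391.20 = 1.5348.

1.53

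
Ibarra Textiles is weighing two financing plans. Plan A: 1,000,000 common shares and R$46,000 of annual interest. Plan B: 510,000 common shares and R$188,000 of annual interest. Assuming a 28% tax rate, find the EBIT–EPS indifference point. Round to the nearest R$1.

Set EPS_A = EPS_B: (EBIT − R$46,000)(1 − 0.28) ÷ 1,000,000 = (EBIT − R$188,000)(1 − 0.28) ÷ 510,000.
Cancelling (1 − t) and cross-multiplying: 510,000·(EBIT − 46,000) = 1,000,000·(EBIT − 188,000).
EBIT × (1,000,000 − 510,000) = 188,000 × 1,000,000 − 46,000 × 510,000 = 164,540,000,000, so EBIT = 164,540,000,000 ÷ 490,000 = 335,795.92.

R$335,796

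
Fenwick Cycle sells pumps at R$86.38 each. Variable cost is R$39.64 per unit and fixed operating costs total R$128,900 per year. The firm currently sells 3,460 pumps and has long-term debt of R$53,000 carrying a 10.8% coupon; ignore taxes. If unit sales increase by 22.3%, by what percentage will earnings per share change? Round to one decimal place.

Contribution at this volume is 3,460 × R$46.74 = R$161,720.40.
Operating income = contribution − fixed costs = R$161,720.40 − R$128,900 = R$32,820.40.
After interest of R$5,724.00, pre-tax earnings = R$27,096.40.
Degree of combined leverage = contribution ÷ (EBIT − I) = R$161,720.40 ÷ R$27,096.40 = 5.9683.
%ΔEPS = DCL × %ΔSales = 5.9683 × +22.3% = +133.1%.

+133.1%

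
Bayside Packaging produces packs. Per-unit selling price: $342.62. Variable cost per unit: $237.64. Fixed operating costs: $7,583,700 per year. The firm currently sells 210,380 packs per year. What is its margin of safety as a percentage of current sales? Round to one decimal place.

65.7%

Each unit contributes $342.62 − $237.64 = $104.98. Break-even units = $7,583,700 ÷ $104.98 = 72,239.47; break-even revenue = 72,239.47 × $342.62 = $24,750,688.65.
Current sales = 210,380 × $342.62 = $72,080,395.60.
Margin of safety = ($72,080,395.60 − $24,750,688.65) ÷ $72,080,395.60 = 65.7%.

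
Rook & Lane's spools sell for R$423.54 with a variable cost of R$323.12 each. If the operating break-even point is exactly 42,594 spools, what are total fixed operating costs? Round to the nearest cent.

R$4,277,289.48

Unit CM = price − variable cost = R$423.54 − R$323.12 = R$100.42.
Fixed costs = break-even units × CM = 42,594 × R$100.42 = R$4,277,289.48.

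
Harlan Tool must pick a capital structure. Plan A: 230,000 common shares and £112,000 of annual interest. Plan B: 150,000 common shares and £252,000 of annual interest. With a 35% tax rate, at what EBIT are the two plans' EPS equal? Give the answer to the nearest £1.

Set EPS_A = EPS_B: (EBIT − £112,000)(1 − 0.35) ÷ 230,000 = (EBIT − £252,000)(1 − 0.35) ÷ 150,000.
Cancelling (1 − t) and cross-multiplying: 150,000·(EBIT − 112,000) = 230,000·(EBIT − 252,000).
EBIT × (230,000 − 150,000) = 252,000 × 230,000 − 112,000 × 150,000 = 41,160,000,000, so EBIT = 41,160,000,000 ÷ 80,000 = 514,500.00.

£514,500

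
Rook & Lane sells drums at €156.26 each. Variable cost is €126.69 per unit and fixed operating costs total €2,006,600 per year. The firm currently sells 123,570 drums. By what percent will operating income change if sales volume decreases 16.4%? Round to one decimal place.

Contribution at this volume is 123,570 × €29.57 = €3,653,964.90.
EBIT = €3,653,964.90 − €2,006,600 = €1,647,364.90.
So DOL = total CM / EBIT = €3,653,964.90 / €1,647,364.90 = 2.2181.
Operating income changes by 2.2181 × -16.4% = -36.4%.

-36.4%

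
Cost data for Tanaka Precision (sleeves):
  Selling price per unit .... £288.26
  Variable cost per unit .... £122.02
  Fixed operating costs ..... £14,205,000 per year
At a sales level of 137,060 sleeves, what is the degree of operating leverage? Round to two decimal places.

2.66

At 137,060 units, contribution = 137,060 × £166.24 = £22,784,854.40.
EBIT = £22,784,854.40 − £14,205,000 = £8,579,854.40.
Degree of operating leverage = £22,784,854.40 / £8,579,854.40 = 2.6556.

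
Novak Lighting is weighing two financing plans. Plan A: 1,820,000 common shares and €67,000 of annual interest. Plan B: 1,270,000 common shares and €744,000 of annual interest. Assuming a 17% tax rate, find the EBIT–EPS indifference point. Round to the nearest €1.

At indifference, (EBIT − 67,000)(1 − t)/1,820,000 = (EBIT − 744,000)(1 − t)/1,270,000.
Cancelling (1 − t) and cross-multiplying: 1,270,000·(EBIT − 67,000) = 1,820,000·(EBIT − 744,000).
EBIT × (1,820,000 − 1,270,000) = 744,000 × 1,820,000 − 67,000 × 1,270,000 = 1,268,990,000,000, so EBIT = 1,268,990,000,000 ÷ 550,000 = 2,307,254.55.

€2,307,255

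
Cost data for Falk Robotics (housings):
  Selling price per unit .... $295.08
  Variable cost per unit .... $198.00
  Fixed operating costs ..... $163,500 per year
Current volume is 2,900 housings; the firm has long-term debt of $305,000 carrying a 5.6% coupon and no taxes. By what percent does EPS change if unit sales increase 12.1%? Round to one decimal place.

+33.7%

At 2,900 units, contribution = 2,900 × $97.08 = $281,532.00.
Subtracting fixed costs: EBIT = $281,532.00 − $163,500 = $118,032.00.
Interest = $17,080.00, so EBIT − I = $100,952.00.
DCL = total CM / (EBIT − I) = $281,532.00 / $100,952.00 = 2.7888.
EPS therefore changes by 2.7888 × (+12.1%) = +33.7%.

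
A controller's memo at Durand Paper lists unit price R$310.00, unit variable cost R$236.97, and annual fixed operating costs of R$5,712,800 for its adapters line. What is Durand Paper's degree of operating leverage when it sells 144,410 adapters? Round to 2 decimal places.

Contribution at this volume is 144,410 × R$73.03 = R$10,546,262.30.
EBIT = R$10,546,262.30 − R$5,712,800 = R$4,833,462.30.
DOL = contribution ÷ EBIT = R$10,546,262.30 ÷ R$4,833,462.30 = 2.1819.

2.18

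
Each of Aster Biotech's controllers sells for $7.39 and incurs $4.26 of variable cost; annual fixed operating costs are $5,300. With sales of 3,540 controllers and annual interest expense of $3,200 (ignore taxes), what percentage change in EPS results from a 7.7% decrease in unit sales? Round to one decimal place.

-33.1%

Total contribution margin = 3,540 × $3.13 = $11,080.20.
EBIT = $11,080.20 − $5,300 = $5,780.20.
After interest of $3,200.00, pre-tax earnings = $2,580.20.
Degree of combined leverage = contribution ÷ (EBIT − I) = $11,080.20 ÷ $2,580.20 = 4.2943.
%ΔEPS = DCL × %ΔSales = 4.2943 × -7.7% = -33.1%.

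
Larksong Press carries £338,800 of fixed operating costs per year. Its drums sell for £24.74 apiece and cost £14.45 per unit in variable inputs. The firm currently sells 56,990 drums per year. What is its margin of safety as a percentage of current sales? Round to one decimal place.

42.2%

Unit CM = price − variable cost = £24.74 − £14.45 = £10.29. Break-even units = £338,800 ÷ £10.29 = 32,925.17; break-even revenue = 32,925.17 × £24.74 = £814,568.71.
Actual sales revenue = 56,990 × £24.74 = £1,409,932.60.
Margin of safety = (£1,409,932.60 − £814,568.71) ÷ £1,409,932.60 = 42.2%.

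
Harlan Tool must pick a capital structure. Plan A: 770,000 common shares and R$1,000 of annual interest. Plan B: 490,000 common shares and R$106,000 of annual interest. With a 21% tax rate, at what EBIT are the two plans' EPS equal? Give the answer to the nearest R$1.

R$289,750

Set EPS_A = EPS_B: (EBIT − R$1,000)(1 − 0.21) ÷ 770,000 = (EBIT − R$106,000)(1 − 0.21) ÷ 490,000.
Cancelling (1 − t) and cross-multiplying: 490,000·(EBIT − 1,000) = 770,000·(EBIT − 106,000).
Solving, EBIT = (106,000·770,000 − 1,000·490,000) / (770,000 − 490,000) = 81,130,000,000 / 280,000 = 289,750.00.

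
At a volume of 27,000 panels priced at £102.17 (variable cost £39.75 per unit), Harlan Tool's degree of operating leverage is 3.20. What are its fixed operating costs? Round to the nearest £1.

£1,158,671

Contribution at this volume is 27,000 × £62.42 = £1,685,340.00.
Since DOL = CM ÷ EBIT, EBIT = £1,685,340.00 ÷ 3.20 = £526,668.75.
Fixed costs = CM − EBIT = £1,685,340.00 − £526,668.75 = £1,158,671.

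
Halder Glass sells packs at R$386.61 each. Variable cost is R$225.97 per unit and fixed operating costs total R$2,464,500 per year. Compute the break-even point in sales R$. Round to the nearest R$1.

R$5,931,277

Contribution margin per unit = R$386.61 − R$225.97 = R$160.64, a CM ratio of R$160.64 ÷ R$386.61 = 0.4155.
Break-even sales = FC ÷ CM ratio = R$2,464,500 × R$386.61 / R$160.64 = R$5,931,277.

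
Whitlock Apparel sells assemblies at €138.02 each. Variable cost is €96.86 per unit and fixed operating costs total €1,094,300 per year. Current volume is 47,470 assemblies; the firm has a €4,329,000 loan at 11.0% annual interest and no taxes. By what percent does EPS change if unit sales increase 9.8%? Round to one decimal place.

+49.9%

At 47,470 units, contribution = 47,470 × €41.16 = €1,953,865.20.
Operating income = contribution − fixed costs = €1,953,865.20 − €1,094,300 = €859,565.20.
Interest = €476,190.00, so EBIT − I = €383,375.20.
DCL = total CM / (EBIT − I) = €1,953,865.20 / €383,375.20 = 5.0965.
EPS therefore changes by 5.0965 × (+9.8%) = +49.9%.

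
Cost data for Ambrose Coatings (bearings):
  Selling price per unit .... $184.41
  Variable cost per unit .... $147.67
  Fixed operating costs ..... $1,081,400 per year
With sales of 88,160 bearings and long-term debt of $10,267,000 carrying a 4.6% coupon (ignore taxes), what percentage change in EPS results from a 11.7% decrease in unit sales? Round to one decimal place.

Contribution at this volume is 88,160 × $36.74 = $3,238,998.40.
Operating income = contribution − fixed costs = $3,238,998.40 − $1,081,400 = $2,157,598.40.
After interest of $472,282.00, pre-tax earnings = $1,685,316.40.
Degree of combined leverage = contribution ÷ (EBIT − I) = $3,238,998.40 ÷ $1,685,316.40 = 1.9219.
%ΔEPS = DCL × %ΔSales = 1.9219 × -11.7% = -22.5%.

-22.5%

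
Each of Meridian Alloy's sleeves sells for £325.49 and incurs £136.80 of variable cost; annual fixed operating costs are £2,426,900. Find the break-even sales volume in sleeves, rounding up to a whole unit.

Each unit contributes £325.49 − £136.80 = £188.69.
Units to break even: £2,426,900 ÷ £188.69 = 12,861.84, rounded up to 12,862.

12,862 sleeves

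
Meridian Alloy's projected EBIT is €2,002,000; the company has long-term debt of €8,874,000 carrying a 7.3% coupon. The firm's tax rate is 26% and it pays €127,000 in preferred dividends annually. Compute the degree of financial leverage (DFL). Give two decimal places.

Annual interest charges come to €647,802.00.
Preferred dividends grossed up pre-tax: €127,000 / (1 − 0.26) = €171,621.62.
DFL = EBIT ÷ [EBIT − I − D_p/(1−t)] = €2,002,000 ÷ [€2,002,000 − €647,802.00 − €171,621.62] = €2,002,000 ÷ €1,182,576.38 = 1.6929.

1.69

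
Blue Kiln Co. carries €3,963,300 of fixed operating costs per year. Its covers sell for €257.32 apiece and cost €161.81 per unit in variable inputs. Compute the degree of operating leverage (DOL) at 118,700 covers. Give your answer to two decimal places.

1.54

Total contribution margin = 118,700 × €95.51 = €11,337,037.00.
Operating income = contribution − fixed costs = €11,337,037.00 − €3,963,300 = €7,373,737.00.
So DOL = total CM / EBIT = €11,337,037.00 / €7,373,737.00 = 1.5375.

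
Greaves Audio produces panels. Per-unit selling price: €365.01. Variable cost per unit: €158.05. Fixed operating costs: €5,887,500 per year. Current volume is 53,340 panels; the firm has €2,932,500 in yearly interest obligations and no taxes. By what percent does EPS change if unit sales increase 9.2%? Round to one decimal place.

Contribution at this volume is 53,340 × €206.96 = €11,039,246.40.
EBIT = €11,039,246.40 − €5,887,500 = €5,151,746.40.
After interest of €2,932,500.00, pre-tax earnings = €2,219,246.40.
Degree of combined leverage = contribution ÷ (EBIT − I) = €11,039,246.40 ÷ €2,219,246.40 = 4.9743.
EPS therefore changes by 4.9743 × (+9.2%) = +45.8%.

+45.8%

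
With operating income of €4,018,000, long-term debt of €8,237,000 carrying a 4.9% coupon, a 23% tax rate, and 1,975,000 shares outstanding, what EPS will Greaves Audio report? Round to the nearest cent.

€1.41

Pre-tax income = €4,018,000 − €403,613.00 = €3,614,387.00.
Net income = €3,614,387.00 × (1 − 0.23) = €2,783,077.99.
Per share: €2,783,077.99 / 1,975,000 shares = €1.41.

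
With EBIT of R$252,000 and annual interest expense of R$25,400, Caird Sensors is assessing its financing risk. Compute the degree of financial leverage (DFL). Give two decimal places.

1.11

Interest = R$25,400.00.
DFL = EBIT ÷ (EBIT − I) = R$252,000 ÷ (R$252,000 − R$25,400.00) = R$252,000 ÷ R$226,600.00 = 1.1121.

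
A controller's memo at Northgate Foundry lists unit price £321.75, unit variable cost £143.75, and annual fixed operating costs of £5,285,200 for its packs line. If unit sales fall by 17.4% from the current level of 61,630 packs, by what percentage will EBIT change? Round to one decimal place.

-33.6%

Contribution at this volume is 61,630 × £178.00 = £10,970,140.00.
EBIT = £10,970,140.00 − £5,285,200 = £5,684,940.00.
DOL = contribution ÷ EBIT = £10,970,140.00 ÷ £5,684,940.00 = 1.9297.
%ΔEBIT = DOL × %ΔSales = 1.9297 × -17.4% = -33.6%.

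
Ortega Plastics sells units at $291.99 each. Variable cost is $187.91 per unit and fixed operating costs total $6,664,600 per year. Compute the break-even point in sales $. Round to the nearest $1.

CM per unit = $291.99 − $187.91 = $104.08; CM ratio = $104.08 / $291.99 = 0.3565.
Break-even sales = FC ÷ CM ratio = $6,664,600 × $291.99 / $104.08 = $18,697,123.

$18,697,123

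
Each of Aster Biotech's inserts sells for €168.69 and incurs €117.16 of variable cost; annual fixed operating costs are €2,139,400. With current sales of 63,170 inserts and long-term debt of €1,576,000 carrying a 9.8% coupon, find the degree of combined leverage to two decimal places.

Contribution at this volume is 63,170 × €51.53 = €3,255,150.10.
EBIT = €3,255,150.10 − €2,139,400 = €1,115,750.10. Interest = €154,448.00.
DOL = €3,255,150.10 ÷ €1,115,750.10 = 2.9175; DFL = €1,115,750.10 ÷ €961,302.10 = 1.1607.
DCL = DOL × DFL = 2.9175 × 1.1607 = 3.3863.

3.39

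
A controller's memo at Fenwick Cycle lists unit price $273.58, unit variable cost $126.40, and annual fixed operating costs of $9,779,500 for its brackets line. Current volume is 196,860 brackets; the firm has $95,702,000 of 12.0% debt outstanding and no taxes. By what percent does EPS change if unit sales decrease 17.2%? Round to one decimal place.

At 196,860 units, contribution = 196,860 × $147.18 = $28,973,854.80.
EBIT = $28,973,854.80 − $9,779,500 = $19,194,354.80.
Interest = $11,484,240.00, so EBIT − I = $7,710,114.80.
Degree of combined leverage = contribution ÷ (EBIT − I) = $28,973,854.80 ÷ $7,710,114.80 = 3.7579.
EPS therefore changes by 3.7579 × (-17.2%) = -64.6%.

-64.6%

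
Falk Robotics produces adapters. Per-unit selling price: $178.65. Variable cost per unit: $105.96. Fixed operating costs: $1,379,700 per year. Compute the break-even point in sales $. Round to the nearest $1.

Contribution margin per unit = $178.65 − $105.96 = $72.69, a CM ratio of $72.69 ÷ $178.65 = 0.4069.
Break-even revenue = fixed costs × price ÷ CM = $1,379,700 × $178.65 ÷ $72.69 = $3,390,885.

$3,390,885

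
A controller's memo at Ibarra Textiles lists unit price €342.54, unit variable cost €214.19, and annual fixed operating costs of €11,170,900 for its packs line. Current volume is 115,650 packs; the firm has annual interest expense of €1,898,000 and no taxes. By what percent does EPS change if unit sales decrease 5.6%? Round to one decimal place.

-46.8%

At 115,650 units, contribution = 115,650 × €128.35 = €14,843,677.50.
Operating income = contribution − fixed costs = €14,843,677.50 − €11,170,900 = €3,672,777.50.
Interest = €1,898,000.00, so EBIT − I = €1,774,777.50.
Degree of combined leverage = contribution ÷ (EBIT − I) = €14,843,677.50 ÷ €1,774,777.50 = 8.3637.
%ΔEPS = DCL × %ΔSales = 8.3637 × -5.6% = -46.8%.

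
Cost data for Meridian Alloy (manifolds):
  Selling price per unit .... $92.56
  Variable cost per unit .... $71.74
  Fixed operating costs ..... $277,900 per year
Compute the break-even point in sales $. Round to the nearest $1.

CM per unit = $92.56 − $71.74 = $20.82; CM ratio = $20.82 / $92.56 = 0.2249.
Break-even sales = FC ÷ CM ratio = $277,900 × $92.56 / $20.82 = $1,235,467.

$1,235,467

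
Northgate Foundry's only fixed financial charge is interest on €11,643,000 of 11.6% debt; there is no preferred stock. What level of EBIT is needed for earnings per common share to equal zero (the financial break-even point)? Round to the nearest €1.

€1,350,588

Annual interest = 11.6% × €11,643,000 = €1,350,588.00.
With no preferred dividends, EPS = 0 when EBIT exactly covers interest, so the financial break-even EBIT is €1,350,588.00.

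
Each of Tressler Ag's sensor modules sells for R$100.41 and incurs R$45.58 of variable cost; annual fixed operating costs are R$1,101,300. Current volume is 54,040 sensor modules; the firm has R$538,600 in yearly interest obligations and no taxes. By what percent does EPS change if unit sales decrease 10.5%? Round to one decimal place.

Total contribution margin = 54,040 × R$54.83 = R$2,963,013.20.
Subtracting fixed costs: EBIT = R$2,963,013.20 − R$1,101,300 = R$1,861,713.20.
Interest = R$538,600.00, so EBIT − I = R$1,323,113.20.
Degree of combined leverage = contribution ÷ (EBIT − I) = R$2,963,013.20 ÷ R$1,323,113.20 = 2.2394.
EPS therefore changes by 2.2394 × (-10.5%) = -23.5%.

-23.5%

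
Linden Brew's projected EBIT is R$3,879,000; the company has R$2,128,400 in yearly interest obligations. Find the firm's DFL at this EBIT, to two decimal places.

Annual interest charges come to R$2,128,400.00.
DFL = EBIT ÷ (EBIT − I) = R$3,879,000 ÷ (R$3,879,000 − R$2,128,400.00) = R$3,879,000 ÷ R$1,750,600.00 = 2.2158.

2.22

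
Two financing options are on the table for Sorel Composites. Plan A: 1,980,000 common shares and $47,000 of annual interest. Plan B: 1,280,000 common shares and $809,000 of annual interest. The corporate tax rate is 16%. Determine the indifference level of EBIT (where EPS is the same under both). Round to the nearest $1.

$2,202,371

Set EPS_A = EPS_B: (EBIT − $47,000)(1 − 0.16) ÷ 1,980,000 = (EBIT − $809,000)(1 − 0.16) ÷ 1,280,000.
The (1 − t) factor cancels: (EBIT − 47,000) × 1,280,000 = (EBIT − 809,000) × 1,980,000.
EBIT × (1,980,000 − 1,280,000) = 809,000 × 1,980,000 − 47,000 × 1,280,000 = 1,541,660,000,000, so EBIT = 1,541,660,000,000 ÷ 700,000 = 2,202,371.43.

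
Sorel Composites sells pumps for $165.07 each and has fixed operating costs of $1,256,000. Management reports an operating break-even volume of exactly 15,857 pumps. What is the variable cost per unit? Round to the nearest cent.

At break-even, FC = Q × (P − VC), so P − VC = $1,256,000 ÷ 15,857 = $79.2079.
Hence VC = price − CM = $165.07 − $79.2079 = $85.86.

$85.86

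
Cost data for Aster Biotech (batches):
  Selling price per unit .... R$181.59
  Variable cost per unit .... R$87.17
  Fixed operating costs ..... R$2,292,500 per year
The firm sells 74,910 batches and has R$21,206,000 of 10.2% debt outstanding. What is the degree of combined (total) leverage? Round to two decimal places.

2.70

Contribution at this volume is 74,910 × R$94.42 = R$7,073,002.20.
EBIT = R$7,073,002.20 − R$2,292,500 = R$4,780,502.20. Interest = R$2,163,012.00.
DOL = R$7,073,002.20 ÷ R$4,780,502.20 = 1.4796; DFL = R$4,780,502.20 ÷ R$2,617,490.20 = 1.8264.
DCL = DOL × DFL = 1.4796 × 1.8264 = 2.7023.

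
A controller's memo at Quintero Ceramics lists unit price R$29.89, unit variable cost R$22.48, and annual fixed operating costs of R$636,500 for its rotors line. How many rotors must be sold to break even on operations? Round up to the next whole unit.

Unit CM = price − variable cost = R$29.89 − R$22.48 = R$7.41.
Units to break even: R$636,500 ÷ R$7.41 = 85,897.44, rounded up to 85,898.

85,898 rotors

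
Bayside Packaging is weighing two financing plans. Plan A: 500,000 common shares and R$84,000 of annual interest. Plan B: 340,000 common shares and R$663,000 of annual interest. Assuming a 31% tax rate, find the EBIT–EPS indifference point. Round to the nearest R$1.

Set EPS_A = EPS_B: (EBIT − R$84,000)(1 − 0.31) ÷ 500,000 = (EBIT − R$663,000)(1 − 0.31) ÷ 340,000.
The (1 − t) factor cancels: (EBIT − 84,000) × 340,000 = (EBIT − 663,000) × 500,000.
Solving, EBIT = (663,000·500,000 − 84,000·340,000) / (500,000 − 340,000) = 302,940,000,000 / 160,000 = 1,893,375.00.

R$1,893,375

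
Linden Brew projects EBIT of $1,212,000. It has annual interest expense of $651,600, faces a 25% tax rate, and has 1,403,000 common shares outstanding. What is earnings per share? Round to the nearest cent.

$0.30

Interest = $651,600.00, so EBT = $1,212,000 − $651,600.00 = $560,400.00.
Net income = $560,400.00 × (1 − 0.25) = $420,300.00.
EPS = $420,300.00 ÷ 1,403,000 = $0.30.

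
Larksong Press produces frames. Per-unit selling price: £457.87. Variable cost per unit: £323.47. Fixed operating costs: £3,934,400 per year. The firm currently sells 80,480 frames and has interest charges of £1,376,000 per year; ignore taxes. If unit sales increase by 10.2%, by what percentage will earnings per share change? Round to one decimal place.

+20.0%

Contribution at this volume is 80,480 × £134.40 = £10,816,512.00.
Operating income = contribution − fixed costs = £10,816,512.00 − £3,934,400 = £6,882,112.00.
After interest of £1,376,000.00, pre-tax earnings = £5,506,112.00.
DCL = total CM / (EBIT − I) = £10,816,512.00 / £5,506,112.00 = 1.9645.
%ΔEPS = DCL × %ΔSales = 1.9645 × +10.2% = +20.0%.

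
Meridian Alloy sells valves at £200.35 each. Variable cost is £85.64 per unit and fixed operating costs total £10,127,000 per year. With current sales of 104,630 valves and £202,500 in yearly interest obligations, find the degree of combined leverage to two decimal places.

7.18

At 104,630 units, contribution = 104,630 × £114.71 = £12,002,107.30.
Subtracting fixed costs: EBIT = £12,002,107.30 − £10,127,000 = £1,875,107.30. Interest = £202,500.00.
DOL = £12,002,107.30 ÷ £1,875,107.30 = 6.4008; DFL = £1,875,107.30 ÷ £1,672,607.30 = 1.1211.
DCL = DOL × DFL = 6.4008 × 1.1211 = 7.1759.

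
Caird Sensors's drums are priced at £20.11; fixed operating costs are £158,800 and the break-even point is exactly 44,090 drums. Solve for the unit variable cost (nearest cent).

Contribution per unit must be FC / Q = £158,800 / 44,090 = £3.6017.
Variable cost per unit = £20.11 − £3.6017 = £16.51.

£16.51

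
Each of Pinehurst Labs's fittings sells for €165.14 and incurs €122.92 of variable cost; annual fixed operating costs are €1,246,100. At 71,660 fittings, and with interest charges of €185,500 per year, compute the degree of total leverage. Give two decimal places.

1.90

At 71,660 units, contribution = 71,660 × €42.22 = €3,025,485.20.
EBIT = €3,025,485.20 − €1,246,100 = €1,779,385.20. Interest = €185,500.00, so EBIT − I = €1,593,885.20.
DCL = contribution ÷ (EBIT − I) = €3,025,485.20 ÷ €1,593,885.20 = 1.8982.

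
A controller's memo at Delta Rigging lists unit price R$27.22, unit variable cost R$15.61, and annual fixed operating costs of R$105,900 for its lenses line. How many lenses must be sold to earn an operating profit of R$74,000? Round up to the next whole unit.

15,496 lenses

Unit CM = price − variable cost = R$27.22 − R$15.61 = R$11.61.
Need Q such that Q × R$11.61 − R$105,900 = R$74,000, i.e. Q = R$179,900 / R$11.61 = 15,495.26 → 15,496.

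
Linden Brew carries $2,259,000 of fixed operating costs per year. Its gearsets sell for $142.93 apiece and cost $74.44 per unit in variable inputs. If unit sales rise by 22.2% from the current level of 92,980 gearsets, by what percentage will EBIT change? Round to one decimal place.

Contribution at this volume is 92,980 × $68.49 = $6,368,200.20.
EBIT = $6,368,200.20 − $2,259,000 = $4,109,200.20.
So DOL = total CM / EBIT = $6,368,200.20 / $4,109,200.20 = 1.5497.
So EBIT moves 1.5497 × (+22.2%) = +34.4%.

+34.4%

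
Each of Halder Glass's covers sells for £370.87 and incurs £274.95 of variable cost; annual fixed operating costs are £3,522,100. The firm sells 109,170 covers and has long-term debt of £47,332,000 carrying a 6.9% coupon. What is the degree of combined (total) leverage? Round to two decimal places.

2.84

Contribution at this volume is 109,170 × £95.92 = £10,471,586.40.
Operating income = contribution − fixed costs = £10,471,586.40 − £3,522,100 = £6,949,486.40. Interest = £3,265,908.00.
DOL = £10,471,586.40 ÷ £6,949,486.40 = 1.5068; DFL = £6,949,486.40 ÷ £3,683,578.40 = 1.8866.
Combined leverage = 1.5068 × 1.8866 = 2.8427.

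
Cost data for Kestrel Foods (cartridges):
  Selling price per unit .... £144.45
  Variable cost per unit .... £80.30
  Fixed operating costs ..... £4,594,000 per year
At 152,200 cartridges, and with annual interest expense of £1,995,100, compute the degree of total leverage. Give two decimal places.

Total contribution margin = 152,200 × £64.15 = £9,763,630.00.
Subtracting fixed costs: EBIT = £9,763,630.00 − £4,594,000 = £5,169,630.00. Interest = £1,995,100.00.
DOL = £9,763,630.00 ÷ £5,169,630.00 = 1.8887; DFL = £5,169,630.00 ÷ £3,174,530.00 = 1.6285.
Combined leverage = 1.8887 × 1.6285 = 3.0757.

3.08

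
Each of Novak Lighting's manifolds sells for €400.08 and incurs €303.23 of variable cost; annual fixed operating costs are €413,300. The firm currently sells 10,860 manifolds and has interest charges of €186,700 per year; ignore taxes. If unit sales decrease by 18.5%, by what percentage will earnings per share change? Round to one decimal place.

Total contribution margin = 10,860 × €96.85 = €1,051,791.00.
EBIT = €1,051,791.00 − €413,300 = €638,491.00.
Interest = €186,700.00, so EBIT − I = €451,791.00.
Degree of combined leverage = contribution ÷ (EBIT − I) = €1,051,791.00 ÷ €451,791.00 = 2.3280.
EPS therefore changes by 2.3280 × (-18.5%) = -43.1%.

-43.1%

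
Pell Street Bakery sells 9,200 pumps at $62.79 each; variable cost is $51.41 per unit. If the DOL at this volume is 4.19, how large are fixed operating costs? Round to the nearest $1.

Contribution at this volume is 9,200 × $11.38 = $104,696.00.
DOL = contribution / EBIT, so EBIT = $104,696.00 / 4.19 = $24,987.11.
Fixed costs = CM − EBIT = $104,696.00 − $24,987.11 = $79,709.

$79,709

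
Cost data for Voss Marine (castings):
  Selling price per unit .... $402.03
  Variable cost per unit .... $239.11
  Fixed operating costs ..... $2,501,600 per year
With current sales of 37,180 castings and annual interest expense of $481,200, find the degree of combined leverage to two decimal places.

1.97

At 37,180 units, contribution = 37,180 × $162.92 = $6,057,365.60.
Subtracting fixed costs: EBIT = $6,057,365.60 − $2,501,600 = $3,555,765.60. Interest = $481,200.00.
DOL = $6,057,365.60 ÷ $3,555,765.60 = 1.7035; DFL = $3,555,765.60 ÷ $3,074,565.60 = 1.1565.
Combined leverage = 1.7035 × 1.1565 = 1.9701.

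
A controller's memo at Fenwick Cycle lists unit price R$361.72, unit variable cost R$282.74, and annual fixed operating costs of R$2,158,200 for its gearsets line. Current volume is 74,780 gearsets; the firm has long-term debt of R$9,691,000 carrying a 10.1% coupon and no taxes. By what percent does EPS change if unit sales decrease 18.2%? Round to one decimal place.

-38.8%

Total contribution margin = 74,780 × R$78.98 = R$5,906,124.40.
EBIT = R$5,906,124.40 − R$2,158,200 = R$3,747,924.40.
After interest of R$978,791.00, pre-tax earnings = R$2,769,133.40.
Degree of combined leverage = contribution ÷ (EBIT − I) = R$5,906,124.40 ÷ R$2,769,133.40 = 2.1328.
%ΔEPS = DCL × %ΔSales = 2.1328 × -18.2% = -38.8%.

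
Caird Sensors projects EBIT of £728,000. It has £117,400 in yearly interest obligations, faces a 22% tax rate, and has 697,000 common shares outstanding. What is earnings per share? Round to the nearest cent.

£0.68

Pre-tax income = £728,000 − £117,400.00 = £610,600.00.
Net income = £610,600.00 × (1 − 0.22) = £476,268.00.
Per share: £476,268.00 / 697,000 shares = £0.68.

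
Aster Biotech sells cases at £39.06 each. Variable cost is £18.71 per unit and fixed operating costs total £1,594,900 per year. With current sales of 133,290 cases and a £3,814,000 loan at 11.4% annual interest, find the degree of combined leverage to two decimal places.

3.97

Contribution at this volume is 133,290 × £20.35 = £2,712,451.50.
Operating income = contribution − fixed costs = £2,712,451.50 − £1,594,900 = £1,117,551.50. Interest = £434,796.00, so EBIT − I = £682,755.50.
Degree of total leverage = total CM / (EBIT − interest) = £2,712,451.50 / £682,755.50 = 3.9728.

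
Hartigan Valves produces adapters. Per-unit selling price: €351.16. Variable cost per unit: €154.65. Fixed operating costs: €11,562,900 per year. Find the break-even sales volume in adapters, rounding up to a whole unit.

Unit CM = price − variable cost = €351.16 − €154.65 = €196.51.
Break-even Q = €11,562,900 / €196.51 = 58,841.28 → 58,842 adapters.

58,842 adapters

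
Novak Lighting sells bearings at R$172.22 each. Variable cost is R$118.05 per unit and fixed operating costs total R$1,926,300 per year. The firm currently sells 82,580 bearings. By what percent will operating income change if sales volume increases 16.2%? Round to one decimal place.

+28.5%

At 82,580 units, contribution = 82,580 × R$54.17 = R$4,473,358.60.
Operating income = contribution − fixed costs = R$4,473,358.60 − R$1,926,300 = R$2,547,058.60.
So DOL = total CM / EBIT = R$4,473,358.60 / R$2,547,058.60 = 1.7563.
Operating income changes by 1.7563 × +16.2% = +28.5%.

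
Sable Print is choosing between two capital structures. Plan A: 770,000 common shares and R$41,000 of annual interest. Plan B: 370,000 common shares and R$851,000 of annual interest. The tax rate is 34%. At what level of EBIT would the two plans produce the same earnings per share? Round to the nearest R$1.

R$1,600,250

At indifference, (EBIT − 41,000)(1 − t)/770,000 = (EBIT − 851,000)(1 − t)/370,000.
The (1 − t) factor cancels: (EBIT − 41,000) × 370,000 = (EBIT − 851,000) × 770,000.
EBIT × (770,000 − 370,000) = 851,000 × 770,000 − 41,000 × 370,000 = 640,100,000,000, so EBIT = 640,100,000,000 ÷ 400,000 = 1,600,250.00.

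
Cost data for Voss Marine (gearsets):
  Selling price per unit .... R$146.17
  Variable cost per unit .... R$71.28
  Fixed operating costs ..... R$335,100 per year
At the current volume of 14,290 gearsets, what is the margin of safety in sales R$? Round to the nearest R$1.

R$1,434,722

Each unit contributes R$146.17 − R$71.28 = R$74.89. Break-even units = R$335,100 ÷ R$74.89 = 4,474.56; break-even revenue = 4,474.56 × R$146.17 = R$654,046.83.
Actual sales revenue = 14,290 × R$146.17 = R$2,088,769.30.
Margin of safety = R$2,088,769.30 − R$654,046.83 = R$1,434,722.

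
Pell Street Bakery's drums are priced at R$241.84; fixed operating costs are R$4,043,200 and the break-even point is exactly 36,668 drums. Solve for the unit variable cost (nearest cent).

Contribution per unit must be FC / Q = R$4,043,200 / 36,668 = R$110.2651.
Hence VC = price − CM = R$241.84 − R$110.2651 = R$131.57.

R$131.57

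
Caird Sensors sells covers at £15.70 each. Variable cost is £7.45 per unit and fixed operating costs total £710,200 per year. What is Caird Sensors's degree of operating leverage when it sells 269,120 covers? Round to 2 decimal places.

Total contribution margin = 269,120 × £8.25 = £2,220,240.00.
EBIT = £2,220,240.00 − £710,200 = £1,510,040.00.
Degree of operating leverage = £2,220,240.00 / £1,510,040.00 = 1.4703.

1.47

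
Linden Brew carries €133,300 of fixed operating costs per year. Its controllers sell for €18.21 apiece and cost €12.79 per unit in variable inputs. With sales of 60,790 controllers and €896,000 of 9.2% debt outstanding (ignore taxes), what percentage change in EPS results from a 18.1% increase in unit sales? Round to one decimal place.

At 60,790 units, contribution = 60,790 × €5.42 = €329,481.80.
EBIT = €329,481.80 − €133,300 = €196,181.80.
Interest = €82,432.00, so EBIT − I = €113,749.80.
DCL = total CM / (EBIT − I) = €329,481.80 / €113,749.80 = 2.8965.
EPS therefore changes by 2.8965 × (+18.1%) = +52.4%.

+52.4%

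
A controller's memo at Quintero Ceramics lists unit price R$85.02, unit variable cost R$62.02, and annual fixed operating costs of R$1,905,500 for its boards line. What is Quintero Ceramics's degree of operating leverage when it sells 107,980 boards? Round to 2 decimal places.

4.30

Contribution at this volume is 107,980 × R$23.00 = R$2,483,540.00.
Subtracting fixed costs: EBIT = R$2,483,540.00 − R$1,905,500 = R$578,040.00.
DOL = contribution ÷ EBIT = R$2,483,540.00 ÷ R$578,040.00 = 4.2965.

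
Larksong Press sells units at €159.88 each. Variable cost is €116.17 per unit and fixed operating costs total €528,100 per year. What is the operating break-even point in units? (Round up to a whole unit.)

Contribution margin per unit = €159.88 − €116.17 = €43.71.
Break-even Q = €528,100 / €43.71 = 12,081.90 → 12,082 units.

12,082 units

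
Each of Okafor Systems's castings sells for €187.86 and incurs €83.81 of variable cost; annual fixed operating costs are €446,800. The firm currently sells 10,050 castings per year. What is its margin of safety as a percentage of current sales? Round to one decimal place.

Unit CM = price − variable cost = €187.86 − €83.81 = €104.05. Break-even units = €446,800 ÷ €104.05 = 4,294.09; break-even revenue = 4,294.09 × €187.86 = €806,687.63.
Current sales = 10,050 × €187.86 = €1,887,993.00.
Margin of safety = (€1,887,993.00 − €806,687.63) ÷ €1,887,993.00 = 57.3%.

57.3%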